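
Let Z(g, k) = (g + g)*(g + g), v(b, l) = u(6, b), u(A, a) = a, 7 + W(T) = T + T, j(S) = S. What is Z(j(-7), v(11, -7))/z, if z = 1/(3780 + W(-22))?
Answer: 730884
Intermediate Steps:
W(T) = -7 + 2*T (W(T) = -7 + (T + T) = -7 + 2*T)
v(b, l) = b
Z(g, k) = 4*g**2 (Z(g, k) = (2*g)*(2*g) = 4*g**2)
z = 1/3729 (z = 1/(3780 + (-7 + 2*(-22))) = 1/(3780 + (-7 - 44)) = 1/(3780 - 51) = 1/3729 ≈ 0.00026817)
Z(j(-7), v(11, -7))/z = (4*(-7)**2)/(1/3729) = (4*49)*3729 = 196*3729 = 730884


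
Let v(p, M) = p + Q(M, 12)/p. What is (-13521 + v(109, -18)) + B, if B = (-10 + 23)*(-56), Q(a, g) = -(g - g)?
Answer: -14140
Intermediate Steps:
Q(a, g) = 0 (Q(a, g) = -1*0 = 0)
v(p, M) = p (v(p, M) = p + 0/p = p + 0 = p)
B = -728 (B = 13*(-56) = -728)
(-13521 + v(109, -18)) + B = (-13521 + 109) - 728 = -13412 - 728 = -14140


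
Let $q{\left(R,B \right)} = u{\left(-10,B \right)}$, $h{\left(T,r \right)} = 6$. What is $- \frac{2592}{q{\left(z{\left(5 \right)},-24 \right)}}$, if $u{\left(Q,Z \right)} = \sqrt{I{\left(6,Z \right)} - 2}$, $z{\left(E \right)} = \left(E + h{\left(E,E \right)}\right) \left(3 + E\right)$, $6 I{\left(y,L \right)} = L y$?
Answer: $\frac{1296 i \sqrt{26}}{13} \approx 508.33 i$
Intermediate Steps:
$I{\left(y,L \right)} = \frac{L y}{6}$
$z{\left(E \right)} = \left(3 + E\right) \left(6 + E\right)$ ($z{\left(E \right)} = \left(E + 6\right) \left(3 + E\right) = \left(6 + E\right) \left(3 + E\right) = \left(3 + E\right) \left(6 + E\right)$)
$u{\left(Q,Z \right)} = \sqrt{-2 + Z}$ ($u{\left(Q,Z \right)} = \sqrt{\frac{1}{6} Z 6 - 2} = \sqrt{Z - 2} = \sqrt{-2 + Z}$)
$q{\left(R,B \right)} = \sqrt{-2 + B}$
$- \frac{2592}{q{\left(z{\left(5 \right)},-24 \right)}} = - \frac{2592}{\sqrt{-2 - 24}} = - \frac{2592}{\sqrt{-26}} = - \frac{2592}{i \sqrt{26}} = - 2592 \left(- \frac{i \sqrt{26}}{26}\right) = \frac{1296 i \sqrt{26}}{13}$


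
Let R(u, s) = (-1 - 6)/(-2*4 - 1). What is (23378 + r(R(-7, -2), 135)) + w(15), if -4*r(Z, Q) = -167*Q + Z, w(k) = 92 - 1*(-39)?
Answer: 524611/18 ≈ 29145.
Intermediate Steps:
w(k) = 131 (w(k) = 92 + 39 = 131)
R(u, s) = 7/9 (R(u, s) = -7/(-8 - 1) = -7/(-9) = -7*(-1/9) = 7/9)
r(Z, Q) = -Z/4 + 167*Q/4 (r(Z, Q) = -(-167*Q + Z)/4 = -(Z - 167*Q)/4 = -Z/4 + 167*Q/4)
(23378 + r(R(-7, -2), 135)) + w(15) = (23378 + (-1/4*7/9 + (167/4)*135)) + 131 = (23378 + (-7/36 + 22545/4)) + 131 = (23378 + 101449/18) + 131 = 522253/18 + 131 = 524611/18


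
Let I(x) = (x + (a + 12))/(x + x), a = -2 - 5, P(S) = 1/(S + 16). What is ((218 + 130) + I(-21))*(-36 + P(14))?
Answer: -3946982/315 ≈ -12530.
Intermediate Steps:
P(S) = 1/(16 + S)
a = -7
I(x) = (5 + x)/(2*x) (I(x) = (x + (-7 + 12))/(x + x) = (x + 5)/((2*x)) = (5 + x)*(1/(2*x)) = (5 + x)/(2*x))
((218 + 130) + I(-21))*(-36 + P(14)) = ((218 + 130) + (½)*(5 - 21)/(-21))*(-36 + 1/(16 + 14)) = (348 + (½)*(-1/21)*(-16))*(-36 + 1/30) = (348 + 8/21)*(-36 + 1/30) = (7316/21)*(-1079/30) = -3946982/315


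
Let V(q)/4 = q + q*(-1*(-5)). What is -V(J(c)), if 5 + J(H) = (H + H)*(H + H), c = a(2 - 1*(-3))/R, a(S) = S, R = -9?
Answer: 2440/27 ≈ 90.370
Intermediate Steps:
c = -5/9 (c = (2 - 1*(-3))/(-9) = (2 + 3)*(-1/9) = 5*(-1/9) = -5/9 ≈ -0.55556)
J(H) = -5 + 4*H**2 (J(H) = -5 + (H + H)*(H + H) = -5 + (2*H)*(2*H) = -5 + 4*H**2)
V(q) = 24*q (V(q) = 4*(q + q*(-1*(-5))) = 4*(q + q*5) = 4*(q + 5*q) = 4*(6*q) = 24*q)
-V(J(c)) = -24*(-5 + 4*(-5/9)**2) = -24*(-5 + 4*(25/81)) = -24*(-5 + 100/81) = -24*(-305)/81 = -1*(-2440/27) = 2440/27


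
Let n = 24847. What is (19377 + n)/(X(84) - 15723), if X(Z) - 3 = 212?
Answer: -11056/3877 ≈ -2.8517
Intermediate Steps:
X(Z) = 215 (X(Z) = 3 + 212 = 215)
(19377 + n)/(X(84) - 15723) = (19377 + 24847)/(215 - 15723) = 44224/(-15508) = 44224*(-1/15508) = -11056/3877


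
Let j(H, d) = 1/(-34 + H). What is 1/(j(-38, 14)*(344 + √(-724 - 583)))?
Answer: -8256/39881 + 24*I*√1307/39881 ≈ -0.20702 + 0.021756*I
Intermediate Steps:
1/(j(-38, 14)*(344 + √(-724 - 583))) = 1/((344 + √(-724 - 583))/(-34 - 38)) = 1/((344 + √(-1307))/(-72)) = 1/(-(344 + I*√1307)/72) = 1/(-43/9 - I*√1307/72)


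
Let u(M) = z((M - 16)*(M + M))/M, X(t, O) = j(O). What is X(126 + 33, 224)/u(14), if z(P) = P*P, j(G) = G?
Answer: 1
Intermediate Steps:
X(t, O) = O
z(P) = P**2
u(M) = 4*M*(-16 + M)**2 (u(M) = ((M - 16)*(M + M))**2/M = ((-16 + M)*(2*M))**2/M = (2*M*(-16 + M))**2/M = (4*M**2*(-16 + M)**2)/M = 4*M*(-16 + M)**2)
X(126 + 33, 224)/u(14) = 224/((4*14*(-16 + 14)**2)) = 224/((4*14*(-2)**2)) = 224/((4*14*4)) = 224/224 = 224*(1/224) = 1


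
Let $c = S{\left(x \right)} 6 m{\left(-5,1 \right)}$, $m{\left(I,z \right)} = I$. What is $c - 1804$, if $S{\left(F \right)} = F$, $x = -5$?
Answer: $-1654$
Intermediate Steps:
$c = 150$ ($c = \left(-5\right) 6 \left(-5\right) = \left(-30\right) \left(-5\right) = 150$)
$c - 1804 = 150 - 1804 = -1654$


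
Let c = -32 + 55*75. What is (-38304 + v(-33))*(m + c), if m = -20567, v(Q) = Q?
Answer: 631563738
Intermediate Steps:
c = 4093 (c = -32 + 4125 = 4093)
(-38304 + v(-33))*(m + c) = (-38304 - 33)*(-20567 + 4093) = -38337*(-16474) = 631563738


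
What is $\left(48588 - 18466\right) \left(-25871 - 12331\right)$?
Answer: $-1150720644$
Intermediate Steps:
$\left(48588 - 18466\right) \left(-25871 - 12331\right) = \left(48588 - 18466\right) \left(-38202\right) = 30122 \left(-38202\right) = -1150720644$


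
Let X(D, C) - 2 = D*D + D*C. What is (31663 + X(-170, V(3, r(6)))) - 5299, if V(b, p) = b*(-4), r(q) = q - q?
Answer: 57306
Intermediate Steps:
r(q) = 0
V(b, p) = -4*b
X(D, C) = 2 + D² + C*D (X(D, C) = 2 + (D*D + D*C) = 2 + (D² + C*D) = 2 + D² + C*D)
(31663 + X(-170, V(3, r(6)))) - 5299 = (31663 + (2 + (-170)² - 4*3*(-170))) - 5299 = (31663 + (2 + 28900 - 12*(-170))) - 5299 = (31663 + (2 + 28900 + 2040)) - 5299 = (31663 + 30942) - 5299 = 62605 - 5299 = 57306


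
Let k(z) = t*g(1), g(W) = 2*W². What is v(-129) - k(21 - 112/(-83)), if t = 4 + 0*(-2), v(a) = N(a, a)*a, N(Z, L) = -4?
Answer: 508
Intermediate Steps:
v(a) = -4*a
t = 4 (t = 4 + 0 = 4)
k(z) = 8 (k(z) = 4*(2*1²) = 4*(2*1) = 4*2 = 8)
v(-129) - k(21 - 112/(-83)) = -4*(-129) - 1*8 = 516 - 8 = 508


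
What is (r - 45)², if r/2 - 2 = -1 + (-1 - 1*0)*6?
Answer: 3025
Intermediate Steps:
r = -10 (r = 4 + 2*(-1 + (-1 - 1*0)*6) = 4 + 2*(-1 + (-1 + 0)*6) = 4 + 2*(-1 - 1*6) = 4 + 2*(-1 - 6) = 4 + 2*(-7) = 4 - 14 = -10)
(r - 45)² = (-10 - 45)² = (-55)² = 3025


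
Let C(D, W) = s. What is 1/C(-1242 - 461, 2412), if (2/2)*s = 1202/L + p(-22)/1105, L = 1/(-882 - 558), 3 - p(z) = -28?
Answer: -1105/1912622369 ≈ -5.7774e-7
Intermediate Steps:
p(z) = 31 (p(z) = 3 - 1*(-28) = 3 + 28 = 31)
L = -1/1440 (L = 1/(-1440) = -1/1440 ≈ -0.00069444)
s = -1912622369/1105 (s = 1202/(-1/1440) + 31/1105 = 1202*(-1440) + 31*(1/1105) = -1730880 + 31/1105 = -1912622369/1105 ≈ -1.7309e+6)
C(D, W) = -1912622369/1105
1/C(-1242 - 461, 2412) = 1/(-1912622369/1105) = -1105/1912622369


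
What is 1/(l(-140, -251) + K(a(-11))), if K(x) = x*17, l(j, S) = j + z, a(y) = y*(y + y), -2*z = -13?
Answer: 2/7961 ≈ 0.00025122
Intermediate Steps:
z = 13/2 (z = -½*(-13) = 13/2 ≈ 6.5000)
a(y) = 2*y² (a(y) = y*(2*y) = 2*y²)
l(j, S) = 13/2 + j (l(j, S) = j + 13/2 = 13/2 + j)
K(x) = 17*x
1/(l(-140, -251) + K(a(-11))) = 1/((13/2 - 140) + 17*(2*(-11)²)) = 1/(-267/2 + 17*(2*121)) = 1/(-267/2 + 17*242) = 1/(-267/2 + 4114) = 1/(7961/2) = 2/7961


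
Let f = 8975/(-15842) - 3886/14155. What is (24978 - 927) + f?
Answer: 5393092055873/224243510 ≈ 24050.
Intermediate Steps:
f = -188603137/224243510 (f = 8975*(-1/15842) - 3886*1/14155 = -8975/15842 - 3886/14155 = -188603137/224243510 ≈ -0.84106)
(24978 - 927) + f = (24978 - 927) - 188603137/224243510 = 24051 - 188603137/224243510 = 5393092055873/224243510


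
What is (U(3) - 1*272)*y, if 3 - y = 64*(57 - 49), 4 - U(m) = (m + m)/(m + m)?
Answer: 136921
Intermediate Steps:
U(m) = 3 (U(m) = 4 - (m + m)/(m + m) = 4 - 2*m/(2*m) = 4 - 2*m*1/(2*m) = 4 - 1*1 = 4 - 1 = 3)
y = -509 (y = 3 - 64*(57 - 49) = 3 - 64*8 = 3 - 1*512 = 3 - 512 = -509)
(U(3) - 1*272)*y = (3 - 1*272)*(-509) = (3 - 272)*(-509) = -269*(-509) = 136921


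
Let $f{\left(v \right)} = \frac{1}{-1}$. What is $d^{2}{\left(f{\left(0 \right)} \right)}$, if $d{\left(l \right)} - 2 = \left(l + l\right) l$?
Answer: $16$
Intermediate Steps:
$f{\left(v \right)} = -1$
$d{\left(l \right)} = 2 + 2 l^{2}$ ($d{\left(l \right)} = 2 + \left(l + l\right) l = 2 + 2 l l = 2 + 2 l^{2}$)
$d^{2}{\left(f{\left(0 \right)} \right)} = \left(2 + 2 \left(-1\right)^{2}\right)^{2} = \left(2 + 2 \cdot 1\right)^{2} = \left(2 + 2\right)^{2} = 4^{2} = 16$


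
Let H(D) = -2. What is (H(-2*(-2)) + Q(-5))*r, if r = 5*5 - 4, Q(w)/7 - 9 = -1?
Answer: 1134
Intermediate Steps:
Q(w) = 56 (Q(w) = 63 + 7*(-1) = 63 - 7 = 56)
r = 21 (r = 25 - 4 = 21)
(H(-2*(-2)) + Q(-5))*r = (-2 + 56)*21 = 54*21 = 1134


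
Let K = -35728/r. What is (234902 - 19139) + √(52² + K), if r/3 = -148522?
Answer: 215763 + 2*√277292612802/20253 ≈ 2.1582e+5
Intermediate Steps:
r = -445566 (r = 3*(-148522) = -445566)
K = 1624/20253 (K = -35728/(-445566) = -35728*(-1/445566) = 1624/20253 ≈ 0.080186)
(234902 - 19139) + √(52² + K) = (234902 - 19139) + √(52² + 1624/20253) = 215763 + √(2704 + 1624/20253) = 215763 + √(54765736/20253) = 215763 + 2*√277292612802/20253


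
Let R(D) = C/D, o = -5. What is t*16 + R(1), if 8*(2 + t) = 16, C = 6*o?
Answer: -30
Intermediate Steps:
C = -30 (C = 6*(-5) = -30)
t = 0 (t = -2 + (⅛)*16 = -2 + 2 = 0)
R(D) = -30/D
t*16 + R(1) = 0*16 - 30/1 = 0 - 30*1 = 0 - 30 = -30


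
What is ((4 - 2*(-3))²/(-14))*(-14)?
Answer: 100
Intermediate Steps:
((4 - 2*(-3))²/(-14))*(-14) = -(4 + 6)²/14*(-14) = -1/14*10²*(-14) = -1/14*100*(-14) = -50/7*(-14) = 100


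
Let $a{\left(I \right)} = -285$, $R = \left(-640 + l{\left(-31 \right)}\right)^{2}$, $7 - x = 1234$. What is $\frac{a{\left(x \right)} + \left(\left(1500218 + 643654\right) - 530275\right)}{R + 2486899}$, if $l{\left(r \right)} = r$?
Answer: $\frac{403328}{734285} \approx 0.54928$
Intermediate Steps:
$x = -1227$ ($x = 7 - 1234 = -1227$)
$R = 450241$ ($R = \left(-640 - 31\right)^{2} = \left(-671\right)^{2} = 450241$)
$\frac{a{\left(x \right)} + \left(\left(1500218 + 643654\right) - 530275\right)}{R + 2486899} = \frac{-285 + \left(\left(1500218 + 643654\right) - 530275\right)}{450241 + 2486899} = \frac{-285 + \left(2143872 - 530275\right)}{2937140} = \left(-285 + 1613597\right) \frac{1}{2937140} = 1613312 \cdot \frac{1}{2937140} = \frac{403328}{734285}$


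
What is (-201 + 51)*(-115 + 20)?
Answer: 14250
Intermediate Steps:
(-201 + 51)*(-115 + 20) = -150*(-95) = 14250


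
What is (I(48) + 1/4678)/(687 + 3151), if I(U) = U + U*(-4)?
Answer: -673631/17954164 ≈ -0.037519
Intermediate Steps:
I(U) = -3*U (I(U) = U - 4*U = -3*U)
(I(48) + 1/4678)/(687 + 3151) = (-3*48 + 1/4678)/(687 + 3151) = (-144 + 1/4678)/3838 = -673631/4678*1/3838 = -673631/17954164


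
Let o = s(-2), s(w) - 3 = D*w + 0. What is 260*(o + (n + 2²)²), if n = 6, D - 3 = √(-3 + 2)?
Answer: 25220 - 520*I ≈ 25220.0 - 520.0*I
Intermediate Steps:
D = 3 + I (D = 3 + √(-3 + 2) = 3 + √(-1) = 3 + I ≈ 3.0 + 1.0*I)
s(w) = 3 + w*(3 + I) (s(w) = 3 + ((3 + I)*w + 0) = 3 + (w*(3 + I) + 0) = 3 + w*(3 + I))
o = -3 - 2*I (o = 3 - 2*(3 + I) = 3 + (-6 - 2*I) = -3 - 2*I ≈ -3.0 - 2.0*I)
260*(o + (n + 2²)²) = 260*((-3 - 2*I) + (6 + 2²)²) = 260*((-3 - 2*I) + (6 + 4)²) = 260*((-3 - 2*I) + 10²) = 260*((-3 - 2*I) + 100) = 260*(97 - 2*I) = 25220 - 520*I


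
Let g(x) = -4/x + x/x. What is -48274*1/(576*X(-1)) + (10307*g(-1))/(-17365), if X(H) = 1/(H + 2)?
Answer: -86796217/1000224 ≈ -86.777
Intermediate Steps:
g(x) = 1 - 4/x (g(x) = -4/x + 1 = 1 - 4/x)
X(H) = 1/(2 + H)
-48274*1/(576*X(-1)) + (10307*g(-1))/(-17365) = -48274/(192*(3/(2 - 1))) + (10307*((-4 - 1)/(-1)))/(-17365) = -48274/(192*(3/1)) + (10307*(-1*(-5)))*(-1/17365) = -48274/(192*(3*1)) + (10307*5)*(-1/17365) = -48274/(192*3) + 51535*(-1/17365) = -48274/576 - 10307/3473 = -48274*1/576 - 10307/3473 = -24137/288 - 10307/3473 = -86796217/1000224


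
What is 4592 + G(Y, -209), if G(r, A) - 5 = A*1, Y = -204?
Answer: 4388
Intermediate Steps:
G(r, A) = 5 + A (G(r, A) = 5 + A*1 = 5 + A)
4592 + G(Y, -209) = 4592 + (5 - 209) = 4592 - 204 = 4388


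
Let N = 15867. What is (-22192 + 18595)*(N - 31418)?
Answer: 55936947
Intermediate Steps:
(-22192 + 18595)*(N - 31418) = (-22192 + 18595)*(15867 - 31418) = -3597*(-15551) = 55936947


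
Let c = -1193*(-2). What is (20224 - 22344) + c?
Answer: 266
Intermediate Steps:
c = 2386
(20224 - 22344) + c = (20224 - 22344) + 2386 = -2120 + 2386 = 266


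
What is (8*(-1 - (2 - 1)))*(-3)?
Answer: 48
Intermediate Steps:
(8*(-1 - (2 - 1)))*(-3) = (8*(-1 - 1*1))*(-3) = (8*(-1 - 1))*(-3) = (8*(-2))*(-3) = -16*(-3) = 48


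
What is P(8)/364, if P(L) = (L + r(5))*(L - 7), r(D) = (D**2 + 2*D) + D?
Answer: 12/91 ≈ 0.13187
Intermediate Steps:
r(D) = D**2 + 3*D
P(L) = (-7 + L)*(40 + L) (P(L) = (L + 5*(3 + 5))*(L - 7) = (L + 5*8)*(-7 + L) = (L + 40)*(-7 + L) = (40 + L)*(-7 + L) = (-7 + L)*(40 + L))
P(8)/364 = (-280 + 8**2 + 33*8)/364 = (-280 + 64 + 264)*(1/364) = 48*(1/364) = 12/91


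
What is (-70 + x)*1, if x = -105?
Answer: -175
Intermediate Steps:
(-70 + x)*1 = (-70 - 105)*1 = -175*1 = -175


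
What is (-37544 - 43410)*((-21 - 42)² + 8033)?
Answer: -971609908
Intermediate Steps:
(-37544 - 43410)*((-21 - 42)² + 8033) = -80954*((-63)² + 8033) = -80954*(3969 + 8033) = -80954*12002 = -971609908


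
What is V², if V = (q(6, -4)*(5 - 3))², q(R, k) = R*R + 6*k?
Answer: 331776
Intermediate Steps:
q(R, k) = R² + 6*k
V = 576 (V = ((6² + 6*(-4))*(5 - 3))² = ((36 - 24)*2)² = (12*2)² = 24² = 576)
V² = 576² = 331776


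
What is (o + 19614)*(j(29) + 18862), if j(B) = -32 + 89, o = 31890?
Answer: 974404176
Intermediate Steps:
j(B) = 57
(o + 19614)*(j(29) + 18862) = (31890 + 19614)*(57 + 18862) = 51504*18919 = 974404176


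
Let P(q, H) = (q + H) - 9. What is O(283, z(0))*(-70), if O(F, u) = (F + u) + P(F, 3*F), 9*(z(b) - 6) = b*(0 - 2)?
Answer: -98840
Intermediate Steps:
P(q, H) = -9 + H + q (P(q, H) = (H + q) - 9 = -9 + H + q)
z(b) = 6 - 2*b/9 (z(b) = 6 + (b*(0 - 2))/9 = 6 + (b*(-2))/9 = 6 + (-2*b)/9 = 6 - 2*b/9)
O(F, u) = -9 + u + 5*F (O(F, u) = (F + u) + (-9 + 3*F + F) = (F + u) + (-9 + 4*F) = -9 + u + 5*F)
O(283, z(0))*(-70) = (-9 + (6 - 2/9*0) + 5*283)*(-70) = (-9 + (6 + 0) + 1415)*(-70) = (-9 + 6 + 1415)*(-70) = 1412*(-70) = -98840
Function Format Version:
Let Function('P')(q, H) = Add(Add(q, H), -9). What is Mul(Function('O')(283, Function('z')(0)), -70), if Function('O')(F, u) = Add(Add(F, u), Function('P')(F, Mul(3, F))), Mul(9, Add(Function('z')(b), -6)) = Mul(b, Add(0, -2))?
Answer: -98840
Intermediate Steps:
Function('P')(q, H) = Add(-9, H, q) (Function('P')(q, H) = Add(Add(H, q), -9) = Add(-9, H, q))
Function('z')(b) = Add(6, Mul(Rational(-2, 9), b)) (Function('z')(b) = Add(6, Mul(Rational(1, 9), Mul(b, Add(0, -2)))) = Add(6, Mul(Rational(1, 9), Mul(b, -2))) = Add(6, Mul(Rational(1, 9), Mul(-2, b))) = Add(6, Mul(Rational(-2, 9), b)))
Function('O')(F, u) = Add(-9, u, Mul(5, F)) (Function('O')(F, u) = Add(Add(F, u), Add(-9, Mul(3, F), F)) = Add(Add(F, u), Add(-9, Mul(4, F))) = Add(-9, u, Mul(5, F)))
Mul(Function('O')(283, Function('z')(0)), -70) = Mul(Add(-9, Add(6, Mul(Rational(-2, 9), 0)), Mul(5, 283)), -70) = Mul(Add(-9, Add(6, 0), 1415), -70) = Mul(Add(-9, 6, 1415), -70) = Mul(1412, -70) = -98840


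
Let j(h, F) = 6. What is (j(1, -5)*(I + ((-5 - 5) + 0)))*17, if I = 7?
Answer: -306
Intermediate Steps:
(j(1, -5)*(I + ((-5 - 5) + 0)))*17 = (6*(7 + ((-5 - 5) + 0)))*17 = (6*(7 + (-10 + 0)))*17 = (6*(7 - 10))*17 = (6*(-3))*17 = -18*17 = -306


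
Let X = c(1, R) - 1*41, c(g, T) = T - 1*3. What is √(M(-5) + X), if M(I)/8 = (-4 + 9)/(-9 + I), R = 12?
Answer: 2*I*√427/7 ≈ 5.904*I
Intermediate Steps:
c(g, T) = -3 + T (c(g, T) = T - 3 = -3 + T)
M(I) = 40/(-9 + I) (M(I) = 8*((-4 + 9)/(-9 + I)) = 8*(5/(-9 + I)) = 40/(-9 + I))
X = -32 (X = (-3 + 12) - 1*41 = 9 - 41 = -32)
√(M(-5) + X) = √(40/(-9 - 5) - 32) = √(40/(-14) - 32) = √(40*(-1/14) - 32) = √(-20/7 - 32) = √(-244/7) = 2*I*√427/7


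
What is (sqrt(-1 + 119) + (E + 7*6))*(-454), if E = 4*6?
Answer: -29964 - 454*sqrt(118) ≈ -34896.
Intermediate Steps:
E = 24
(sqrt(-1 + 119) + (E + 7*6))*(-454) = (sqrt(-1 + 119) + (24 + 7*6))*(-454) = (sqrt(118) + (24 + 42))*(-454) = (sqrt(118) + 66)*(-454) = (66 + sqrt(118))*(-454) = -29964 - 454*sqrt(118)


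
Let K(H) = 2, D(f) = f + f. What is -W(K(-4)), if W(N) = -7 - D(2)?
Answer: 11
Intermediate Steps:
D(f) = 2*f
W(N) = -11 (W(N) = -7 - 2*2 = -7 - 1*4 = -7 - 4 = -11)
-W(K(-4)) = -1*(-11) = 11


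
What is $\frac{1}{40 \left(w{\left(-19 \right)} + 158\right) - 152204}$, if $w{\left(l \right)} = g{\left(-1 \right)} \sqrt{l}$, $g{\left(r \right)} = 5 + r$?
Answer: $- \frac{36471}{5320656964} - \frac{10 i \sqrt{19}}{1330164241} \approx -6.8546 \cdot 10^{-6} - 3.277 \cdot 10^{-8} i$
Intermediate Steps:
$w{\left(l \right)} = 4 \sqrt{l}$ ($w{\left(l \right)} = \left(5 - 1\right) \sqrt{l} = 4 \sqrt{l}$)
$\frac{1}{40 \left(w{\left(-19 \right)} + 158\right) - 152204} = \frac{1}{40 \left(4 \sqrt{-19} + 158\right) - 152204} = \frac{1}{40 \left(4 i \sqrt{19} + 158\right) - 152204} = \frac{1}{40 \left(158 + 4 i \sqrt{19}\right) - 152204} = \frac{1}{\left(6320 + 160 i \sqrt{19}\right) - 152204} = \frac{1}{-145884 + 160 i \sqrt{19}}$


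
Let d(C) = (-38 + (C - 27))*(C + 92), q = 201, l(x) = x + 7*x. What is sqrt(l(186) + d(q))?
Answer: 2*sqrt(10334) ≈ 203.31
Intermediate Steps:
l(x) = 8*x
d(C) = (-65 + C)*(92 + C) (d(C) = (-38 + (-27 + C))*(92 + C) = (-65 + C)*(92 + C))
sqrt(l(186) + d(q)) = sqrt(8*186 + (-5980 + 201**2 + 27*201)) = sqrt(1488 + (-5980 + 40401 + 5427)) = sqrt(1488 + 39848) = sqrt(41336) = 2*sqrt(10334)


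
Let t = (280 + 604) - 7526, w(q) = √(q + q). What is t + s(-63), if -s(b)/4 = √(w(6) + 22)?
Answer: -6642 - 4*√(22 + 2*√3) ≈ -6662.2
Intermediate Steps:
w(q) = √2*√q (w(q) = √(2*q) = √2*√q)
s(b) = -4*√(22 + 2*√3) (s(b) = -4*√(√2*√6 + 22) = -4*√(2*√3 + 22) = -4*√(22 + 2*√3))
t = -6642 (t = 884 - 7526 = -6642)
t + s(-63) = -6642 - 4*√(22 + 2*√3)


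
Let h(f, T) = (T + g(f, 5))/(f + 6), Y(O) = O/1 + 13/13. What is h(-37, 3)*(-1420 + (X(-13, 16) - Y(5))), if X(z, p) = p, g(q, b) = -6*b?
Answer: -38070/31 ≈ -1228.1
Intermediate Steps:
Y(O) = 1 + O (Y(O) = O*1 + 13*(1/13) = O + 1 = 1 + O)
h(f, T) = (-30 + T)/(6 + f) (h(f, T) = (T - 6*5)/(f + 6) = (T - 30)/(6 + f) = (-30 + T)/(6 + f))
h(-37, 3)*(-1420 + (X(-13, 16) - Y(5))) = ((-30 + 3)/(6 - 37))*(-1420 + (16 - (1 + 5))) = (-27/(-31))*(-1420 + (16 - 1*6)) = (-1/31*(-27))*(-1420 + (16 - 6)) = 27*(-1420 + 10)/31 = (27/31)*(-1410) = -38070/31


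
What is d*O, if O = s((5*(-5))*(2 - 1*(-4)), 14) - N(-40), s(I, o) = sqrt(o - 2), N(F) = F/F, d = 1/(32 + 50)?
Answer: -1/82 + sqrt(3)/41 ≈ 0.030050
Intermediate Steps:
d = 1/82 ≈ 0.012195
N(F) = 1
s(I, o) = sqrt(-2 + o)
O = -1 + 2*sqrt(3) (O = sqrt(-2 + 14) - 1*1 = sqrt(12) - 1 = 2*sqrt(3) - 1 = -1 + 2*sqrt(3) ≈ 2.4641)
d*O = (-1 + 2*sqrt(3))/82 = -1/82 + sqrt(3)/41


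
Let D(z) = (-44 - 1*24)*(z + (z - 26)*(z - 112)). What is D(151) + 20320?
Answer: -321448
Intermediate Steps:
D(z) = -68*z - 68*(-112 + z)*(-26 + z) (D(z) = (-44 - 24)*(z + (-26 + z)*(-112 + z)) = -68*(z + (-112 + z)*(-26 + z)) = -68*z - 68*(-112 + z)*(-26 + z))
D(151) + 20320 = (-198016 - 68*151² + 9316*151) + 20320 = (-198016 - 68*22801 + 1406716) + 20320 = (-198016 - 1550468 + 1406716) + 20320 = -341768 + 20320 = -321448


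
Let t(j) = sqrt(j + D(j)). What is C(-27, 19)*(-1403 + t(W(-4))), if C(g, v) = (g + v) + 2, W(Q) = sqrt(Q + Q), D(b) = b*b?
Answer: 8418 - 6*sqrt(-8 + 2*I*sqrt(2)) ≈ 8415.0 - 17.226*I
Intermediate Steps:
D(b) = b**2
W(Q) = sqrt(2)*sqrt(Q) (W(Q) = sqrt(2*Q) = sqrt(2)*sqrt(Q))
t(j) = sqrt(j + j**2)
C(g, v) = 2 + g + v
C(-27, 19)*(-1403 + t(W(-4))) = (2 - 27 + 19)*(-1403 + sqrt((sqrt(2)*sqrt(-4))*(1 + sqrt(2)*sqrt(-4)))) = -6*(-1403 + sqrt((sqrt(2)*(2*I))*(1 + sqrt(2)*(2*I)))) = -6*(-1403 + sqrt((2*I*sqrt(2))*(1 + 2*I*sqrt(2)))) = -6*(-1403 + sqrt(2*I*sqrt(2)*(1 + 2*I*sqrt(2)))) = -6*(-1403 + 2**(3/4)*sqrt(I*(1 + 2*I*sqrt(2)))) = 8418 - 6*2**(3/4)*sqrt(I*(1 + 2*I*sqrt(2)))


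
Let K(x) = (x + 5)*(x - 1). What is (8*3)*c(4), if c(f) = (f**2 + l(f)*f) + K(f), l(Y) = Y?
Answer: 1416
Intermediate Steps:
K(x) = (-1 + x)*(5 + x) (K(x) = (5 + x)*(-1 + x) = (-1 + x)*(5 + x))
c(f) = -5 + 3*f**2 + 4*f (c(f) = (f**2 + f*f) + (-5 + f**2 + 4*f) = (f**2 + f**2) + (-5 + f**2 + 4*f) = 2*f**2 + (-5 + f**2 + 4*f) = -5 + 3*f**2 + 4*f)
(8*3)*c(4) = (8*3)*(-5 + 3*4**2 + 4*4) = 24*(-5 + 3*16 + 16) = 24*(-5 + 48 + 16) = 24*59 = 1416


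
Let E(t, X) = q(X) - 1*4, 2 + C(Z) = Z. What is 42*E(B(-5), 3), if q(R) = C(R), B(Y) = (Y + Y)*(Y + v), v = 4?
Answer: -126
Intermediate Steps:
C(Z) = -2 + Z
B(Y) = 2*Y*(4 + Y) (B(Y) = (Y + Y)*(Y + 4) = (2*Y)*(4 + Y) = 2*Y*(4 + Y))
q(R) = -2 + R
E(t, X) = -6 + X (E(t, X) = (-2 + X) - 1*4 = (-2 + X) - 4 = -6 + X)
42*E(B(-5), 3) = 42*(-6 + 3) = 42*(-3) = -126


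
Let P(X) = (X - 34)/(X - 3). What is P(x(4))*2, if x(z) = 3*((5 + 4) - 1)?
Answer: -20/21 ≈ -0.95238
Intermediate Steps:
x(z) = 24 (x(z) = 3*(9 - 1) = 3*8 = 24)
P(X) = (-34 + X)/(-3 + X)
P(x(4))*2 = ((-34 + 24)/(-3 + 24))*2 = (-10/21)*2 = ((1/21)*(-10))*2 = -10/21*2 = -20/21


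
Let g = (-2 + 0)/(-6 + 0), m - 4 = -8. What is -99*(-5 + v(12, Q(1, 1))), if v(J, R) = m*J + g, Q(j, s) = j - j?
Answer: 5214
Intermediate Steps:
m = -4 (m = 4 - 8 = -4)
Q(j, s) = 0
g = 1/3 (g = -2/(-6) = -2*(-1/6) = 1/3 ≈ 0.33333)
v(J, R) = 1/3 - 4*J (v(J, R) = -4*J + 1/3 = 1/3 - 4*J)
-99*(-5 + v(12, Q(1, 1))) = -99*(-5 + (1/3 - 4*12)) = -99*(-5 + (1/3 - 48)) = -99*(-5 - 143/3) = -99*(-158/3) = 5214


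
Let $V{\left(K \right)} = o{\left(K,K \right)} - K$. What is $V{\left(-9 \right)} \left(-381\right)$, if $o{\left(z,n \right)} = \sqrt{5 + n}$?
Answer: $-3429 - 762 i \approx -3429.0 - 762.0 i$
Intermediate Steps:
$V{\left(K \right)} = \sqrt{5 + K} - K$
$V{\left(-9 \right)} \left(-381\right) = \left(\sqrt{5 - 9} - -9\right) \left(-381\right) = \left(\sqrt{-4} + 9\right) \left(-381\right) = \left(2 i + 9\right) \left(-381\right) = \left(9 + 2 i\right) \left(-381\right) = -3429 - 762 i$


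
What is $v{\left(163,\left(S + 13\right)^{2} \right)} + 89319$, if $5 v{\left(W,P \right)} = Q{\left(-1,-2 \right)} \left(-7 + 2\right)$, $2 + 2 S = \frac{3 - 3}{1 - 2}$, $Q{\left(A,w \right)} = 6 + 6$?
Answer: $89307$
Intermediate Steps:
$Q{\left(A,w \right)} = 12$
$S = -1$ ($S = -1 + \frac{\left(3 - 3\right) \frac{1}{1 - 2}}{2} = -1 + \frac{0 \frac{1}{-1}}{2} = -1 + \frac{0 \left(-1\right)}{2} = -1 + \frac{1}{2} \cdot 0 = -1 + 0 = -1$)
$v{\left(W,P \right)} = -12$ ($v{\left(W,P \right)} = \frac{12 \left(-7 + 2\right)}{5} = \frac{12 \left(-5\right)}{5} = \frac{1}{5} \left(-60\right) = -12$)
$v{\left(163,\left(S + 13\right)^{2} \right)} + 89319 = -12 + 89319 = 89307$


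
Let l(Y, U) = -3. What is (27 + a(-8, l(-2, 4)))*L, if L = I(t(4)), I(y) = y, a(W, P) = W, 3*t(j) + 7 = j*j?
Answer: 57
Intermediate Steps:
t(j) = -7/3 + j²/3 (t(j) = -7/3 + (j*j)/3 = -7/3 + j²/3)
L = 3 (L = -7/3 + (⅓)*4² = -7/3 + (⅓)*16 = -7/3 + 16/3 = 3)
(27 + a(-8, l(-2, 4)))*L = (27 - 8)*3 = 19*3 = 57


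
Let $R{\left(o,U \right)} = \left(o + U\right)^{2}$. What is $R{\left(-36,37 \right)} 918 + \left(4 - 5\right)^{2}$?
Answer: $919$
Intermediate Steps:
$R{\left(o,U \right)} = \left(U + o\right)^{2}$
$R{\left(-36,37 \right)} 918 + \left(4 - 5\right)^{2} = \left(37 - 36\right)^{2} \cdot 918 + \left(4 - 5\right)^{2} = 1^{2} \cdot 918 + \left(-1\right)^{2} = 1 \cdot 918 + 1 = 918 + 1 = 919$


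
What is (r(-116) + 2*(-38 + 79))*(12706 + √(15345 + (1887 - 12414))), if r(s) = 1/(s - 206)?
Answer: 167738259/161 + 26403*√4818/322 ≈ 1.0475e+6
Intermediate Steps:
r(s) = 1/(-206 + s)
(r(-116) + 2*(-38 + 79))*(12706 + √(15345 + (1887 - 12414))) = (1/(-206 - 116) + 2*(-38 + 79))*(12706 + √(15345 + (1887 - 12414))) = (1/(-322) + 2*41)*(12706 + √(15345 - 10527)) = (-1/322 + 82)*(12706 + √4818) = 26403*(12706 + √4818)/322 = 167738259/161 + 26403*√4818/322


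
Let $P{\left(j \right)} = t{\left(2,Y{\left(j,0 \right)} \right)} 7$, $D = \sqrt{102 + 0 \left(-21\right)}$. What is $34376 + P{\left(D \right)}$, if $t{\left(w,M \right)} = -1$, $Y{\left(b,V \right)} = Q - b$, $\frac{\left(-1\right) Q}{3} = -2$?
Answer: $34369$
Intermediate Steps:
$Q = 6$ ($Q = \left(-3\right) \left(-2\right) = 6$)
$Y{\left(b,V \right)} = 6 - b$
$D = \sqrt{102}$ ($D = \sqrt{102 + 0} = \sqrt{102} \approx 10.1$)
$P{\left(j \right)} = -7$ ($P{\left(j \right)} = \left(-1\right) 7 = -7$)
$34376 + P{\left(D \right)} = 34376 - 7 = 34369$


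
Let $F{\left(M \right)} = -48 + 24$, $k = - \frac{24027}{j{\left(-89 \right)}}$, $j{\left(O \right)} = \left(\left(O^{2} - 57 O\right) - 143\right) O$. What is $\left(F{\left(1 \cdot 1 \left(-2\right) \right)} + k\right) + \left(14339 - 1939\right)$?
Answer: $\frac{14154937891}{1143739} \approx 12376.0$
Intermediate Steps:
$j{\left(O \right)} = O \left(-143 + O^{2} - 57 O\right)$ ($j{\left(O \right)} = \left(-143 + O^{2} - 57 O\right) O = O \left(-143 + O^{2} - 57 O\right)$)
$k = \frac{24027}{1143739}$ ($k = - \frac{24027}{\left(-89\right) \left(-143 + \left(-89\right)^{2} - -5073\right)} = - \frac{24027}{\left(-89\right) \left(-143 + 7921 + 5073\right)} = - \frac{24027}{\left(-89\right) 12851} = - \frac{24027}{-1143739} = \left(-24027\right) \left(- \frac{1}{1143739}\right) = \frac{24027}{1143739} \approx 0.021007$)
$F{\left(M \right)} = -24$
$\left(F{\left(1 \cdot 1 \left(-2\right) \right)} + k\right) + \left(14339 - 1939\right) = \left(-24 + \frac{24027}{1143739}\right) + \left(14339 - 1939\right) = - \frac{27425709}{1143739} + 12400 = \frac{14154937891}{1143739}$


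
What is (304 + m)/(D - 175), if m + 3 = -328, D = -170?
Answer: 9/115 ≈ 0.078261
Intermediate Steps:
m = -331 (m = -3 - 328 = -331)
(304 + m)/(D - 175) = (304 - 331)/(-170 - 175) = -27/(-345) = -27*(-1/345) = 9/115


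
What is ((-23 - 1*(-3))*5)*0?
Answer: 0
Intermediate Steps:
((-23 - 1*(-3))*5)*0 = ((-23 + 3)*5)*0 = -20*5*0 = -100*0 = 0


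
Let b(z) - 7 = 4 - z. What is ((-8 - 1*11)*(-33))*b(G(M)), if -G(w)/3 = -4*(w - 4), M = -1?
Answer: 44517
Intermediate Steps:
G(w) = -48 + 12*w (G(w) = -(-12)*(w - 4) = -(-12)*(-4 + w) = -3*(16 - 4*w) = -48 + 12*w)
b(z) = 11 - z (b(z) = 7 + (4 - z) = 11 - z)
((-8 - 1*11)*(-33))*b(G(M)) = ((-8 - 1*11)*(-33))*(11 - (-48 + 12*(-1))) = ((-8 - 11)*(-33))*(11 - (-48 - 12)) = (-19*(-33))*(11 - 1*(-60)) = 627*(11 + 60) = 627*71 = 44517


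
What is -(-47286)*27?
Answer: 1276722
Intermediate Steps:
-(-47286)*27 = -1278*(-999) = 1276722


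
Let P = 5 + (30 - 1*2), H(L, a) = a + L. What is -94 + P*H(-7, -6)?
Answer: -523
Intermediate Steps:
H(L, a) = L + a
P = 33 (P = 5 + (30 - 2) = 5 + 28 = 33)
-94 + P*H(-7, -6) = -94 + 33*(-7 - 6) = -94 + 33*(-13) = -94 - 429 = -523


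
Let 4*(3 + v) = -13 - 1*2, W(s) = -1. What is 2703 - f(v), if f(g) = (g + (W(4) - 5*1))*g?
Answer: 41871/16 ≈ 2616.9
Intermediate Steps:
v = -27/4 (v = -3 + (-13 - 1*2)/4 = -3 + (-13 - 2)/4 = -3 + (¼)*(-15) = -3 - 15/4 = -27/4 ≈ -6.7500)
f(g) = g*(-6 + g) (f(g) = (g + (-1 - 5*1))*g = (g + (-1 - 5))*g = (g - 6)*g = (-6 + g)*g = g*(-6 + g))
2703 - f(v) = 2703 - (-27)*(-6 - 27/4)/4 = 2703 - (-27)*(-51)/(4*4) = 2703 - 1*1377/16 = 2703 - 1377/16 = 41871/16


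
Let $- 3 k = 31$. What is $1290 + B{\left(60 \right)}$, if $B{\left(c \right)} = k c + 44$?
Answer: $714$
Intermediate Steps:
$k = - \frac{31}{3}$ ($k = \left(- \frac{1}{3}\right) 31 = - \frac{31}{3} \approx -10.333$)
$B{\left(c \right)} = 44 - \frac{31 c}{3}$ ($B{\left(c \right)} = - \frac{31 c}{3} + 44 = 44 - \frac{31 c}{3}$)
$1290 + B{\left(60 \right)} = 1290 + \left(44 - 620\right) = 1290 - 576 = 714$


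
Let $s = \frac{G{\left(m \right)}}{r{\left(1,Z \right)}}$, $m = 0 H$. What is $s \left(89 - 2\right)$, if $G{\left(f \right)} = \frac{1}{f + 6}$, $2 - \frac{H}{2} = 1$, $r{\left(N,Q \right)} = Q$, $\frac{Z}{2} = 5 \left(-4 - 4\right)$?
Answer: $- \frac{29}{160} \approx -0.18125$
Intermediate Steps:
$Z = -80$ ($Z = 2 \cdot 5 \left(-4 - 4\right) = 2 \cdot 5 \left(-8\right) = 2 \left(-40\right) = -80$)
$H = 2$ ($H = 4 - 2 = 2$)
$m = 0$ ($m = 0 \cdot 2 = 0$)
$G{\left(f \right)} = \frac{1}{6 + f}$
$s = - \frac{1}{480}$ ($s = \frac{1}{\left(6 + 0\right) \left(-80\right)} = \frac{1}{6} \left(- \frac{1}{80}\right) = - \frac{1}{480} \approx -0.0020833$)
$s \left(89 - 2\right) = - \frac{89 - 2}{480} = \left(- \frac{1}{480}\right) 87 = - \frac{29}{160}$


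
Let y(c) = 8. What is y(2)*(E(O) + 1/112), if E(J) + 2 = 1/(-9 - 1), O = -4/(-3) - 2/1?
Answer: -1171/70 ≈ -16.729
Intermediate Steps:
O = -⅔ (O = -4*(-⅓) - 2*1 = 4/3 - 2 = -⅔ ≈ -0.66667)
E(J) = -21/10 (E(J) = -2 + 1/(-9 - 1) = -2 + 1/(-10) = -2 - ⅒ = -21/10)
y(2)*(E(O) + 1/112) = 8*(-21/10 + 1/112) = 8*(-1171/560) = -1171/70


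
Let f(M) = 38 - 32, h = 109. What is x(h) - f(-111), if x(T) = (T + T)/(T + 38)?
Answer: -664/147 ≈ -4.5170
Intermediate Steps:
f(M) = 6
x(T) = 2*T/(38 + T) (x(T) = (2*T)/(38 + T) = 2*T/(38 + T))
x(h) - f(-111) = 2*109/(38 + 109) - 1*6 = 2*109/147 - 6 = 2*109*(1/147) - 6 = 218/147 - 6 = -664/147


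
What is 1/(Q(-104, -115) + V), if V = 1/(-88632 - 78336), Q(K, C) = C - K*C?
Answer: -166968/2016138601 ≈ -8.2816e-5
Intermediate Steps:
Q(K, C) = C - C*K
V = -1/166968 (V = 1/(-166968) = -1/166968 ≈ -5.9892e-6)
1/(Q(-104, -115) + V) = 1/(-115*(1 - 1*(-104)) - 1/166968) = 1/(-115*(1 + 104) - 1/166968) = 1/(-115*105 - 1/166968) = 1/(-12075 - 1/166968) = 1/(-2016138601/166968) = -166968/2016138601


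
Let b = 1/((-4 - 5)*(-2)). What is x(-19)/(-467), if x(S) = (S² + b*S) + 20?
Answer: -6839/8406 ≈ -0.81359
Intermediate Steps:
b = 1/18 (b = 1/(-9*(-2)) = 1/18 ≈ 0.055556)
x(S) = 20 + S² + S/18 (x(S) = (S² + S/18) + 20 = 20 + S² + S/18)
x(-19)/(-467) = (20 + (-19)² + (1/18)*(-19))/(-467) = (20 + 361 - 19/18)*(-1/467) = (6839/18)*(-1/467) = -6839/8406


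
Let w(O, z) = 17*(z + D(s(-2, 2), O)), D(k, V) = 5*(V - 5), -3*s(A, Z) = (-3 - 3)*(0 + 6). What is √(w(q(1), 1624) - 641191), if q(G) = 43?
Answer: 3*I*√67817 ≈ 781.25*I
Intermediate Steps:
s(A, Z) = 12 (s(A, Z) = -(-3 - 3)*(0 + 6)/3 = -(-2)*6 = -⅓*(-36) = 12)
D(k, V) = -25 + 5*V (D(k, V) = 5*(-5 + V) = -25 + 5*V)
w(O, z) = -425 + 17*z + 85*O (w(O, z) = 17*(z + (-25 + 5*O)) = 17*(-25 + z + 5*O) = -425 + 17*z + 85*O)
√(w(q(1), 1624) - 641191) = √((-425 + 17*1624 + 85*43) - 641191) = √((-425 + 27608 + 3655) - 641191) = √(30838 - 641191) = √(-610353) = 3*I*√67817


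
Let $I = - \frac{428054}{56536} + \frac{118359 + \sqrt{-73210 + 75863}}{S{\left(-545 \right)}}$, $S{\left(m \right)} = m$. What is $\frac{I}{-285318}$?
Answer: $\frac{3462416927}{4395626227080} + \frac{\sqrt{2653}}{155498310} \approx 0.00078803$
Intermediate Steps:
$I = - \frac{3462416927}{15406060} - \frac{\sqrt{2653}}{545}$ ($I = - \frac{428054}{56536} + \frac{118359 + \sqrt{-73210 + 75863}}{-545} = \left(-428054\right) \frac{1}{56536} + \left(118359 + \sqrt{2653}\right) \left(- \frac{1}{545}\right) = - \frac{214027}{28268} - \left(\frac{118359}{545} + \frac{\sqrt{2653}}{545}\right) = - \frac{3462416927}{15406060} - \frac{\sqrt{2653}}{545} \approx -224.84$)
$\frac{I}{-285318} = \frac{- \frac{3462416927}{15406060} - \frac{\sqrt{2653}}{545}}{-285318} = \left(- \frac{3462416927}{15406060} - \frac{\sqrt{2653}}{545}\right) \left(- \frac{1}{285318}\right) = \frac{3462416927}{4395626227080} + \frac{\sqrt{2653}}{155498310}$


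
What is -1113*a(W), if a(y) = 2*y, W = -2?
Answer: 4452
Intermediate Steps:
-1113*a(W) = -2226*(-2) = -1113*(-4) = 4452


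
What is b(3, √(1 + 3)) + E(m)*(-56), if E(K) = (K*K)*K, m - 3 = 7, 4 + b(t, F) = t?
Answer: -56001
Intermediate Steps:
b(t, F) = -4 + t
m = 10 (m = 3 + 7 = 10)
E(K) = K³ (E(K) = K²*K = K³)
b(3, √(1 + 3)) + E(m)*(-56) = (-4 + 3) + 10³*(-56) = -1 + 1000*(-56) = -1 - 56000 = -56001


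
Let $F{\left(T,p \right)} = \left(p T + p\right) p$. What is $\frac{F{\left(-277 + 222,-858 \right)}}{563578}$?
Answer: $- \frac{19876428}{281789} \approx -70.537$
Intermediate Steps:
$F{\left(T,p \right)} = p \left(p + T p\right)$ ($F{\left(T,p \right)} = \left(T p + p\right) p = \left(p + T p\right) p = p \left(p + T p\right)$)
$\frac{F{\left(-277 + 222,-858 \right)}}{563578} = \frac{\left(-858\right)^{2} \left(1 + \left(-277 + 222\right)\right)}{563578} = 736164 \left(1 - 55\right) \frac{1}{563578} = 736164 \left(-54\right) \frac{1}{563578} = \left(-39752856\right) \frac{1}{563578} = - \frac{19876428}{281789}$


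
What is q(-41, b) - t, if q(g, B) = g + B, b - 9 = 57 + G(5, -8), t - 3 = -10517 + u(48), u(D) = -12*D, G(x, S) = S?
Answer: 11107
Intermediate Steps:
t = -11090 (t = 3 + (-10517 - 12*48) = 3 + (-10517 - 576) = 3 - 11093 = -11090)
b = 58 (b = 9 + (57 - 8) = 9 + 49 = 58)
q(g, B) = B + g
q(-41, b) - t = (58 - 41) - 1*(-11090) = 17 + 11090 = 11107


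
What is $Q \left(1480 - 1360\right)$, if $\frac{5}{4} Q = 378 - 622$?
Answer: $-23424$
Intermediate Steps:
$Q = - \frac{976}{5}$ ($Q = \frac{4 \left(378 - 622\right)}{5} = \frac{4}{5} \left(-244\right) = - \frac{976}{5} \approx -195.2$)
$Q \left(1480 - 1360\right) = - \frac{976 \left(1480 - 1360\right)}{5} = \left(- \frac{976}{5}\right) 120 = -23424$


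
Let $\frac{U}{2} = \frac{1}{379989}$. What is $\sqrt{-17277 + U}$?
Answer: $\frac{i \sqrt{277183818401171}}{126663} \approx 131.44 i$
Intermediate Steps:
$U = \frac{2}{379989} \approx 5.2633 \cdot 10^{-6}$
$\sqrt{-17277 + U} = \sqrt{-17277 + \frac{2}{379989}} = \sqrt{- \frac{6565069951}{379989}} = \frac{i \sqrt{277183818401171}}{126663}$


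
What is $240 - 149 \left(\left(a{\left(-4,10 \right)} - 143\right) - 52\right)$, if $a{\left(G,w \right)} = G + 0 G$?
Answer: $29891$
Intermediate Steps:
$a{\left(G,w \right)} = G$ ($a{\left(G,w \right)} = G + 0 = G$)
$240 - 149 \left(\left(a{\left(-4,10 \right)} - 143\right) - 52\right) = 240 - 149 \left(\left(-4 - 143\right) - 52\right) = 240 - 149 \left(-147 - 52\right) = 240 - -29651 = 240 + 29651 = 29891$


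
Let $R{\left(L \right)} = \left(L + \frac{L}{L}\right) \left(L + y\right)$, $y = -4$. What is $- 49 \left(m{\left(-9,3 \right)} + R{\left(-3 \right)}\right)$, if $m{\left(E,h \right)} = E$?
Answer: $-245$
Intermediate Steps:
$R{\left(L \right)} = \left(1 + L\right) \left(-4 + L\right)$ ($R{\left(L \right)} = \left(L + \frac{L}{L}\right) \left(L - 4\right) = \left(L + 1\right) \left(-4 + L\right) = \left(1 + L\right) \left(-4 + L\right)$)
$- 49 \left(m{\left(-9,3 \right)} + R{\left(-3 \right)}\right) = - 49 \left(-9 - \left(-5 - 9\right)\right) = - 49 \left(-9 + \left(-4 + 9 + 9\right)\right) = - 49 \left(-9 + 14\right) = \left(-49\right) 5 = -245$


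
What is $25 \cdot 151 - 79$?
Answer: $3696$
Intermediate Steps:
$25 \cdot 151 - 79 = 3775 - 79 = 3696$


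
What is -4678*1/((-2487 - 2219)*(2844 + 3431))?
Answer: 2339/14765075 ≈ 0.00015841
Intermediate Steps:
-4678*1/((-2487 - 2219)*(2844 + 3431)) = -4678/(6275*(-4706)) = -4678/(-29530150) = -4678*(-1/29530150) = 2339/14765075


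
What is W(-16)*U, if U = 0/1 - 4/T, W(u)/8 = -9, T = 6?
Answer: 48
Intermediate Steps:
W(u) = -72 (W(u) = 8*(-9) = -72)
U = -⅔ (U = 0/1 - 4/6 = 0*1 - 4*⅙ = 0 - ⅔ = -⅔ ≈ -0.66667)
W(-16)*U = -72*(-⅔) = 48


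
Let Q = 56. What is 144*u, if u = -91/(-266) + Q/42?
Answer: 4584/19 ≈ 241.26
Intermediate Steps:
u = 191/114 (u = -91/(-266) + 56/42 = -91*(-1/266) + 56*(1/42) = 13/38 + 4/3 = 191/114 ≈ 1.6754)
144*u = 144*(191/114) = 4584/19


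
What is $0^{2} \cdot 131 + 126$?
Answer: $126$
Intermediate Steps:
$0^{2} \cdot 131 + 126 = 0 \cdot 131 + 126 = 0 + 126 = 126$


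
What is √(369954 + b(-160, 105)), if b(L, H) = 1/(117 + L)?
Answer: √684044903/43 ≈ 608.24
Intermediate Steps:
√(369954 + b(-160, 105)) = √(369954 + 1/(117 - 160)) = √(369954 + 1/(-43)) = √(369954 - 1/43) = √(15908021/43) = √684044903/43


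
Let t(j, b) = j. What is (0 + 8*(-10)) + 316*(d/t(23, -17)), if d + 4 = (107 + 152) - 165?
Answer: 26600/23 ≈ 1156.5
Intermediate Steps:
d = 90 (d = -4 + ((107 + 152) - 165) = -4 + (259 - 165) = -4 + 94 = 90)
(0 + 8*(-10)) + 316*(d/t(23, -17)) = (0 + 8*(-10)) + 316*(90/23) = (0 - 80) + 316*(90*(1/23)) = -80 + 316*(90/23) = -80 + 28440/23 = 26600/23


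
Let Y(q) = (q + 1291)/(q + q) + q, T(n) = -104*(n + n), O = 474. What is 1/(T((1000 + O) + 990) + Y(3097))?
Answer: -3097/1577656061 ≈ -1.9630e-6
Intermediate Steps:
T(n) = -208*n
Y(q) = q + (1291 + q)/(2*q) (Y(q) = (1291 + q)/((2*q)) + q = (1291 + q)*(1/(2*q)) + q = (1291 + q)/(2*q) + q = q + (1291 + q)/(2*q))
1/(T((1000 + O) + 990) + Y(3097)) = 1/(-208*((1000 + 474) + 990) + (½ + 3097 + (1291/2)/3097)) = 1/(-208*(1474 + 990) + (½ + 3097 + (1291/2)*(1/3097))) = 1/(-208*2464 + (½ + 3097 + 1291/6194)) = 1/(-512512 + 9593603/3097) = 1/(-1577656061/3097) = -3097/1577656061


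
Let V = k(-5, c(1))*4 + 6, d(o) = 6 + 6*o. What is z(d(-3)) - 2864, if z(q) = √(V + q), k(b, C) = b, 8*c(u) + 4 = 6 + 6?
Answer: -2864 + I*√26 ≈ -2864.0 + 5.099*I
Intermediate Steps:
c(u) = 1 (c(u) = -½ + (6 + 6)/8 = -½ + (⅛)*12 = -½ + 3/2 = 1)
V = -14 (V = -5*4 + 6 = -20 + 6 = -14)
z(q) = √(-14 + q)
z(d(-3)) - 2864 = √(-14 + (6 + 6*(-3))) - 2864 = √(-14 + (6 - 18)) - 2864 = √(-14 - 12) - 2864 = √(-26) - 2864 = I*√26 - 2864 = -2864 + I*√26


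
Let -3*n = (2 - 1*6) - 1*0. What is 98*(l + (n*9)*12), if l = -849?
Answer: -69090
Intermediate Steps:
n = 4/3 (n = -((2 - 1*6) - 1*0)/3 = -((2 - 6) + 0)/3 = -(-4 + 0)/3 = -1/3*(-4) = 4/3 ≈ 1.3333)
98*(l + (n*9)*12) = 98*(-849 + ((4/3)*9)*12) = 98*(-849 + 12*12) = 98*(-849 + 144) = 98*(-705) = -69090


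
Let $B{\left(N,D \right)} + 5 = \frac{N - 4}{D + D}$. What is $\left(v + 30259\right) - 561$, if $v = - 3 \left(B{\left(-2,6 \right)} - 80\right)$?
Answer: $\frac{59909}{2} \approx 29955.0$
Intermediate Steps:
$B{\left(N,D \right)} = -5 + \frac{-4 + N}{2 D}$ ($B{\left(N,D \right)} = -5 + \frac{N - 4}{D + D} = -5 + \frac{-4 + N}{2 D}$)
$v = \frac{513}{2}$ ($v = - 3 \left(\frac{-4 - 2 - 60}{2 \cdot 6} - 80\right) = - 3 \left(\frac{1}{2} \cdot \frac{1}{6} \left(-4 - 2 - 60\right) - 80\right) = - 3 \left(\frac{1}{2} \cdot \frac{1}{6} \left(-66\right) - 80\right) = - 3 \left(- \frac{11}{2} - 80\right) = \left(-3\right) \left(- \frac{171}{2}\right) = \frac{513}{2} \approx 256.5$)
$\left(v + 30259\right) - 561 = \left(\frac{513}{2} + 30259\right) - 561 = \frac{61031}{2} - 561 = \frac{59909}{2}$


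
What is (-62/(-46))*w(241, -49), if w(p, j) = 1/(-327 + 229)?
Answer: -31/2254 ≈ -0.013753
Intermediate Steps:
w(p, j) = -1/98 (w(p, j) = 1/(-98) = -1/98)
(-62/(-46))*w(241, -49) = -62/(-46)*(-1/98) = -62*(-1/46)*(-1/98) = (31/23)*(-1/98) = -31/2254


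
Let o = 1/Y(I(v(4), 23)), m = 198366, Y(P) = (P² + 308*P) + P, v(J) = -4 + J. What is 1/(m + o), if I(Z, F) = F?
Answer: 7636/1514722777 ≈ 5.0412e-6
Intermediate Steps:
Y(P) = P² + 309*P
o = 1/7636 (o = 1/(23*(309 + 23)) = 1/(23*332) = 1/7636 ≈ 0.00013096)
1/(m + o) = 1/(198366 + 1/7636) = 1/(1514722777/7636) = 7636/1514722777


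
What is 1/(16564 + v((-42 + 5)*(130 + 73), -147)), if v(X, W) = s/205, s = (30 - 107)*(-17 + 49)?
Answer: 205/3393156 ≈ 6.0416e-5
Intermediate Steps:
s = -2464 (s = -77*32 = -2464)
v(X, W) = -2464/205
1/(16564 + v((-42 + 5)*(130 + 73), -147)) = 1/(16564 - 2464/205) = 1/(3393156/205) = 205/3393156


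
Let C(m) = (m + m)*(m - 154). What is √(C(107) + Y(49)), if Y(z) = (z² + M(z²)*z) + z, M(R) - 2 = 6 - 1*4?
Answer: 2*I*√1853 ≈ 86.093*I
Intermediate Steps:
M(R) = 4 (M(R) = 2 + (6 - 1*4) = 2 + (6 - 4) = 2 + 2 = 4)
C(m) = 2*m*(-154 + m) (C(m) = (2*m)*(-154 + m) = 2*m*(-154 + m))
Y(z) = z² + 5*z (Y(z) = (z² + 4*z) + z = z² + 5*z)
√(C(107) + Y(49)) = √(2*107*(-154 + 107) + 49*(5 + 49)) = √(2*107*(-47) + 49*54) = √(-10058 + 2646) = √(-7412) = 2*I*√1853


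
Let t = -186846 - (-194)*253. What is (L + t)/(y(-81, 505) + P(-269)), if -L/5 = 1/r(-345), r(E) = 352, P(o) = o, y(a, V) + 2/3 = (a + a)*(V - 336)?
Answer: 145478799/29195936 ≈ 4.9828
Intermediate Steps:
y(a, V) = -⅔ + 2*a*(-336 + V) (y(a, V) = -⅔ + (a + a)*(V - 336) = -⅔ + (2*a)*(-336 + V) = -⅔ + 2*a*(-336 + V))
L = -5/352 ≈ -0.014205
t = -137764 (t = -186846 - 1*(-49082) = -186846 + 49082 = -137764)
(L + t)/(y(-81, 505) + P(-269)) = (-5/352 - 137764)/((-⅔ - 672*(-81) + 2*505*(-81)) - 269) = -48492933/(352*((-⅔ + 54432 - 81810) - 269)) = -48492933/(352*(-82136/3 - 269)) = -48492933/(352*(-82943/3)) = -48492933/352*(-3/82943) = 145478799/29195936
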